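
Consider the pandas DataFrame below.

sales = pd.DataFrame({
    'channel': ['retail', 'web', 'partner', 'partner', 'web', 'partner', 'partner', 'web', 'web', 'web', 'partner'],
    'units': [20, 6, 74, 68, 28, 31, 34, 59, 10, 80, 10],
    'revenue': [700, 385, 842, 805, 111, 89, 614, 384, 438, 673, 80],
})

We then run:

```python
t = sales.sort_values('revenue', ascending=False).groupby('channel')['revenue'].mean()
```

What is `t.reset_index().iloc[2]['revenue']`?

398.2

sort by revenue descending:
    channel  units  revenue
2   partner     74      842
3   partner     68      805
0    retail     20      700
9       web     80      673
6   partner     34      614
8       web     10      438
1       web      6      385
7       web     59      384
4       web     28      111
5   partner     31       89
10  partner     10       80
group by channel, mean of revenue:
channel
partner    486.0
retail     700.0
web        398.2
Name: revenue, dtype: float64
reset_index():
   channel  revenue
0  partner    486.0
1   retail    700.0
2      web    398.2
So iloc[2]['revenue'] = 398.2.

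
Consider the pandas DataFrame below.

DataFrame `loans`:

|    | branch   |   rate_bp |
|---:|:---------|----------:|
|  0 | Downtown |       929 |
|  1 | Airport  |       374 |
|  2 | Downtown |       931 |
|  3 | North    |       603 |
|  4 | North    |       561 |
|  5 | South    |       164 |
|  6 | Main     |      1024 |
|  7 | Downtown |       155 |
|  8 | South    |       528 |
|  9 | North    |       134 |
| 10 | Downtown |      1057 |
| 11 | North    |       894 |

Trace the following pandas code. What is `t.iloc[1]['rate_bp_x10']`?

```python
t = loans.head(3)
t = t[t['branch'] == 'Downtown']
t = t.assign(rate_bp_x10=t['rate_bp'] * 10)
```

take first 3 rows:
     branch  rate_bp
0  Downtown      929
1   Airport      374
2  Downtown      931
filter rows where branch == 'Downtown':
     branch  rate_bp
0  Downtown      929
2  Downtown      931
add column rate_bp_x10 = t['rate_bp'] * 10:
     branch  rate_bp  rate_bp_x10
0  Downtown      929         9290
2  Downtown      931         9310

9310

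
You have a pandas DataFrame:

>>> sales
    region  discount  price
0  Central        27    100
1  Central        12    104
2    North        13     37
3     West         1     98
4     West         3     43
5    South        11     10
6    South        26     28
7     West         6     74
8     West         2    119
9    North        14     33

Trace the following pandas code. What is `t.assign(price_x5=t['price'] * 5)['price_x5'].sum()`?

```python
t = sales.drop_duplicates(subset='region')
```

1225

drop duplicate region (keep=first):
    region  discount  price
0  Central        27    100
2    North        13     37
3     West         1     98
5    South        11     10
add column price_x5 = t['price'] * 5:
    region  discount  price  price_x5
0  Central        27    100       500
2    North        13     37       185
3     West         1     98       490
5    South        11     10        50
Reading off the sum of column 'price_x5', we get 1225.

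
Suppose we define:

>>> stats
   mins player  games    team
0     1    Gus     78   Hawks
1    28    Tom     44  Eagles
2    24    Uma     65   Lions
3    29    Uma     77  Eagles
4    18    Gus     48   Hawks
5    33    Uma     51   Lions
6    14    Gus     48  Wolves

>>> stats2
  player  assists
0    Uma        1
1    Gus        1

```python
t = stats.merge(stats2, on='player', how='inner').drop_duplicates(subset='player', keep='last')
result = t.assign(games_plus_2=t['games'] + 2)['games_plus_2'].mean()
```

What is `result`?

51.5

merge on 'player' (how='inner') → 6 rows:
   mins player  games    team  assists
0     1    Gus     78   Hawks        1
1    24    Uma     65   Lions        1
2    29    Uma     77  Eagles        1
3    18    Gus     48   Hawks        1
4    33    Uma     51   Lions        1
5    14    Gus     48  Wolves        1
drop duplicate player (keep=last):
   mins player  games    team  assists
4    33    Uma     51   Lions        1
5    14    Gus     48  Wolves        1
add column games_plus_2 = t['games'] + 2:
   mins player  games    team  assists  games_plus_2
4    33    Uma     51   Lions        1            53
5    14    Gus     48  Wolves        1            50
Reading off the mean of column 'games_plus_2', we get 51.5.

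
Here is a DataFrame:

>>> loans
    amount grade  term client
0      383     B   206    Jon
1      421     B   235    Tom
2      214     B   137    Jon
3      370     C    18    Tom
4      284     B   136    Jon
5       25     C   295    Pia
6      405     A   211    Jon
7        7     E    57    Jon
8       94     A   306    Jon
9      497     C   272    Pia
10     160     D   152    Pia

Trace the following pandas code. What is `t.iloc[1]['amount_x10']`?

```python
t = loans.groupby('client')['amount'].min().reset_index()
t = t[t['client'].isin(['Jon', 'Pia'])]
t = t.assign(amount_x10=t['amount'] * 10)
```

group by client, min of amount:
client
Jon      7
Pia     25
Tom    370
Name: amount, dtype: int64
reset_index():
  client  amount
0    Jon       7
1    Pia      25
2    Tom     370
filter rows where client in ['Jon', 'Pia']:
  client  amount
0    Jon       7
1    Pia      25
add column amount_x10 = t['amount'] * 10:
  client  amount  amount_x10
0    Jon       7          70
1    Pia      25         250
Hence 250.

250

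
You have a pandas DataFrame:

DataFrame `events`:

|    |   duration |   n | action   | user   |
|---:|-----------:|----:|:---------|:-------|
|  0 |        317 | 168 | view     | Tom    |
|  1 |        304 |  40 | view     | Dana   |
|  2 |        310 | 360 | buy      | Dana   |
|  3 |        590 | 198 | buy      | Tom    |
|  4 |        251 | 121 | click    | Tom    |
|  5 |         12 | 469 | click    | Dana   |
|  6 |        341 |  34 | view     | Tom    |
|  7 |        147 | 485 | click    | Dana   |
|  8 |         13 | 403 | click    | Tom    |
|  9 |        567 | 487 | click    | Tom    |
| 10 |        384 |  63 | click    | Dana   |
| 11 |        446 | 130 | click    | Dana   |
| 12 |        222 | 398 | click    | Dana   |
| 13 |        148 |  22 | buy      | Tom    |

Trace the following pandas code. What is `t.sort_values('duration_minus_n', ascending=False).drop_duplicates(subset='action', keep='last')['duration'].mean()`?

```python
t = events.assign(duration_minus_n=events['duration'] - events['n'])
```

213.0

add column duration_minus_n = events['duration'] - events['n']:
    duration    n action  user  duration_minus_n
0        317  168   view   Tom               149
1        304   40   view  Dana               264
2        310  360    buy  Dana               -50
3        590  198    buy   Tom               392
4        251  121  click   Tom               130
5         12  469  click  Dana              -457
6        341   34   view   Tom               307
7        147  485  click  Dana              -338
8         13  403  click   Tom              -390
9        567  487  click   Tom                80
10       384   63  click  Dana               321
11       446  130  click  Dana               316
12       222  398  click  Dana              -176
13       148   22    buy   Tom               126
sort by duration_minus_n descending:
    duration    n action  user  duration_minus_n
3        590  198    buy   Tom               392
10       384   63  click  Dana               321
11       446  130  click  Dana               316
6        341   34   view   Tom               307
1        304   40   view  Dana               264
0        317  168   view   Tom               149
4        251  121  click   Tom               130
13       148   22    buy   Tom               126
9        567  487  click   Tom                80
2        310  360    buy  Dana               -50
12       222  398  click  Dana              -176
7        147  485  click  Dana              -338
8         13  403  click   Tom              -390
5         12  469  click  Dana              -457
drop duplicate action (keep=last):
   duration    n action  user  duration_minus_n
0       317  168   view   Tom               149
2       310  360    buy  Dana               -50
5        12  469  click  Dana              -457
Then the mean of column 'duration': 213.0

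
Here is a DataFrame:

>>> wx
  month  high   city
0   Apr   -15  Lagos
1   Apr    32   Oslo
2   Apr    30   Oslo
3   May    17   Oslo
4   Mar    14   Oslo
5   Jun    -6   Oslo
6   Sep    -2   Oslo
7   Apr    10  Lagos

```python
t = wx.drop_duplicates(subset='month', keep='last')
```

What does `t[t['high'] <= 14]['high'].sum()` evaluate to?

drop duplicate month (keep=last):
  month  high   city
3   May    17   Oslo
4   Mar    14   Oslo
5   Jun    -6   Oslo
6   Sep    -2   Oslo
7   Apr    10  Lagos
filter rows where high <= 14:
  month  high   city
4   Mar    14   Oslo
5   Jun    -6   Oslo
6   Sep    -2   Oslo
7   Apr    10  Lagos

16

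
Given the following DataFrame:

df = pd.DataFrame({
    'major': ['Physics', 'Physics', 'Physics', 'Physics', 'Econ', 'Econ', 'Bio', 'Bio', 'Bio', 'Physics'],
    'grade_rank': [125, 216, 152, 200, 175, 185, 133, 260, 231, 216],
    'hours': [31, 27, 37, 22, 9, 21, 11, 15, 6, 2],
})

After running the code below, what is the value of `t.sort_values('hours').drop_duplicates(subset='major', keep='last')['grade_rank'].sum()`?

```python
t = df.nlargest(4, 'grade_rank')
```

take 4 rows with largest grade_rank:
     major  grade_rank  hours
7      Bio         260     15
8      Bio         231      6
1  Physics         216     27
9  Physics         216      2
sort by hours:
     major  grade_rank  hours
9  Physics         216      2
8      Bio         231      6
7      Bio         260     15
1  Physics         216     27
drop duplicate major (keep=last):
     major  grade_rank  hours
7      Bio         260     15
1  Physics         216     27

476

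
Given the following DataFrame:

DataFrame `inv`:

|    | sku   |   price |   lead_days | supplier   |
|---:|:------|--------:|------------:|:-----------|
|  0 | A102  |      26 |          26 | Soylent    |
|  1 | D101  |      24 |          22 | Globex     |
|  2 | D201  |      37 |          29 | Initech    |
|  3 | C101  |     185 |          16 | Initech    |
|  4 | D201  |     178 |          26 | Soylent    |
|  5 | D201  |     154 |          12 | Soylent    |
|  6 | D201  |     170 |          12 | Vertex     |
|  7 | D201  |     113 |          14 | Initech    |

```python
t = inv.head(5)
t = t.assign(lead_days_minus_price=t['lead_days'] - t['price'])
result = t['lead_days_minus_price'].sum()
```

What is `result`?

-331

take first 5 rows:
    sku  price  lead_days supplier
0  A102     26         26  Soylent
1  D101     24         22   Globex
2  D201     37         29  Initech
3  C101    185         16  Initech
4  D201    178         26  Soylent
add column lead_days_minus_price = t['lead_days'] - t['price']:
    sku  price  lead_days supplier  lead_days_minus_price
0  A102     26         26  Soylent                      0
1  D101     24         22   Globex                     -2
2  D201     37         29  Initech                     -8
3  C101    185         16  Initech                   -169
4  D201    178         26  Soylent                   -152
The sum of column 'lead_days_minus_price' is -331.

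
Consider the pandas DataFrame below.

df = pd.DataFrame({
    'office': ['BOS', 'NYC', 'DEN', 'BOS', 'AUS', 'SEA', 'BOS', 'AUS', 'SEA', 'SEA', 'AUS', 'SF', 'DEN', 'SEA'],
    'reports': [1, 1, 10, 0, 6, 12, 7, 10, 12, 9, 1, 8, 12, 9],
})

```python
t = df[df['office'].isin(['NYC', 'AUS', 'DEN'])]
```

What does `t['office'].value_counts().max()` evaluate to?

filter rows where office in ['NYC', 'AUS', 'DEN']:
   office  reports
1     NYC        1
2     DEN       10
4     AUS        6
7     AUS       10
10    AUS        1
12    DEN       12
value_counts of office:
office
AUS    3
DEN    2
NYC    1
Name: count, dtype: int64
The max of the resulting series is 3.

3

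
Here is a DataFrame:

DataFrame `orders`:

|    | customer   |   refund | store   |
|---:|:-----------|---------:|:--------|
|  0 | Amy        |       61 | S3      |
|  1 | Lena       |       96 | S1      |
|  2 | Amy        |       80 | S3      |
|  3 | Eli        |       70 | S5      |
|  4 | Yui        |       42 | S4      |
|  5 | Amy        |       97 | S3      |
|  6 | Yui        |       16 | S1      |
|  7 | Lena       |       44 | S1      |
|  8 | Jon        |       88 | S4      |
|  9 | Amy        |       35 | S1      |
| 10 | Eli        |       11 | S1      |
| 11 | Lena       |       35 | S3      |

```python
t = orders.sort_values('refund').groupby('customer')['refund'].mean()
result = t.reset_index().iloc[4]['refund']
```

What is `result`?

sort by refund:
   customer  refund store
10      Eli      11    S1
6       Yui      16    S1
9       Amy      35    S1
11     Lena      35    S3
4       Yui      42    S4
7      Lena      44    S1
0       Amy      61    S3
3       Eli      70    S5
2       Amy      80    S3
8       Jon      88    S4
1      Lena      96    S1
5       Amy      97    S3
group by customer, mean of refund:
customer
Amy     68.250000
Eli     40.500000
Jon     88.000000
Lena    58.333333
Yui     29.000000
Name: refund, dtype: float64
reset_index():
  customer     refund
0      Amy  68.250000
1      Eli  40.500000
2      Jon  88.000000
3     Lena  58.333333
4      Yui  29.000000

29.0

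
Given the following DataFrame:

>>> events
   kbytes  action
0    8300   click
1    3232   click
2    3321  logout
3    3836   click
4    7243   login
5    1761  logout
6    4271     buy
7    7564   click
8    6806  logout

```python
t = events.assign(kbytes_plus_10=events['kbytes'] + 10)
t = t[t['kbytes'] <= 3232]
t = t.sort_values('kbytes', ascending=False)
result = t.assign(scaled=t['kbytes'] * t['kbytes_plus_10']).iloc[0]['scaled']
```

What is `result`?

add column kbytes_plus_10 = events['kbytes'] + 10:
   kbytes  action  kbytes_plus_10
0    8300   click            8310
1    3232   click            3242
2    3321  logout            3331
3    3836   click            3846
4    7243   login            7253
5    1761  logout            1771
6    4271     buy            4281
7    7564   click            7574
8    6806  logout            6816
filter rows where kbytes <= 3232:
   kbytes  action  kbytes_plus_10
1    3232   click            3242
5    1761  logout            1771
sort by kbytes descending:
   kbytes  action  kbytes_plus_10
1    3232   click            3242
5    1761  logout            1771
add column scaled = t['kbytes'] * t['kbytes_plus_10']:
   kbytes  action  kbytes_plus_10    scaled
1    3232   click            3242  10478144
5    1761  logout            1771   3118731
Finally, value at position 0, column 'scaled' = 10478144.

10478144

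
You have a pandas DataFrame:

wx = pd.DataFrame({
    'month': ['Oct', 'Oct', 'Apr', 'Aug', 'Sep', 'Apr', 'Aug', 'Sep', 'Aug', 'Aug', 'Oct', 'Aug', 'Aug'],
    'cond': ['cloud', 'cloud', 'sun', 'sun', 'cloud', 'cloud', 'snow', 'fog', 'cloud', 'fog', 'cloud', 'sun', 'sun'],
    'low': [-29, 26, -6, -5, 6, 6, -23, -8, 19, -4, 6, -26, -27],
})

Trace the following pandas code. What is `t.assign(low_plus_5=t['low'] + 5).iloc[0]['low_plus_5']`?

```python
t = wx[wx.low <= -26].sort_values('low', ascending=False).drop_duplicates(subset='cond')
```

-21

filter rows where low <= -26:
   month   cond  low
0    Oct  cloud  -29
11   Aug    sun  -26
12   Aug    sun  -27
sort by low descending:
   month   cond  low
11   Aug    sun  -26
12   Aug    sun  -27
0    Oct  cloud  -29
drop duplicate cond (keep=first):
   month   cond  low
11   Aug    sun  -26
0    Oct  cloud  -29
add column low_plus_5 = t['low'] + 5:
   month   cond  low  low_plus_5
11   Aug    sun  -26         -21
0    Oct  cloud  -29         -24
Finally, value at position 0, column 'low_plus_5' = -21.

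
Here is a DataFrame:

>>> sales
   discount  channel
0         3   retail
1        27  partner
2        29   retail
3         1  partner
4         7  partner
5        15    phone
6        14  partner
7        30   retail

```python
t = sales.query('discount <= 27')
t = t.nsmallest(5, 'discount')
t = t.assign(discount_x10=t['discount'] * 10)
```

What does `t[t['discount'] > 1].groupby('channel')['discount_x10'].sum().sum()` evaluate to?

filter rows where discount <= 27:
   discount  channel
0         3   retail
1        27  partner
3         1  partner
4         7  partner
5        15    phone
6        14  partner
take 5 rows with smallest discount:
   discount  channel
3         1  partner
0         3   retail
4         7  partner
6        14  partner
5        15    phone
add column discount_x10 = t['discount'] * 10:
   discount  channel  discount_x10
3         1  partner            10
0         3   retail            30
4         7  partner            70
6        14  partner           140
5        15    phone           150
filter rows where discount > 1:
   discount  channel  discount_x10
0         3   retail            30
4         7  partner            70
6        14  partner           140
5        15    phone           150
group by channel, sum of discount_x10:
channel
partner    210
phone      150
retail      30
Name: discount_x10, dtype: int64
Taking the sum of the resulting series gives 390.

390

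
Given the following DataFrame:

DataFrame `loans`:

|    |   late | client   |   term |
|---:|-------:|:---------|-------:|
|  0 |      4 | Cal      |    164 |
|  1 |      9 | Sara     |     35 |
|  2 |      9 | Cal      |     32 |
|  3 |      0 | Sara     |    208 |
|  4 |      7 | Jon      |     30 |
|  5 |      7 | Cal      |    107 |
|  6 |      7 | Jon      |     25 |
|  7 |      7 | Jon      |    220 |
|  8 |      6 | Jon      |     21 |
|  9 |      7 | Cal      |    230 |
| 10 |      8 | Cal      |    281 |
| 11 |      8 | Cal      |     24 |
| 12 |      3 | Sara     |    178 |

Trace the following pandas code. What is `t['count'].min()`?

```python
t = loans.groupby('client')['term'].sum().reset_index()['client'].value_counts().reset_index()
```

1

group by client, sum of term:
client
Cal     838
Jon     296
Sara    421
Name: term, dtype: int64
reset_index():
  client  term
0    Cal   838
1    Jon   296
2   Sara   421
value_counts of client:
client
Cal     1
Jon     1
Sara    1
Name: count, dtype: int64
reset_index():
  client  count
0    Cal      1
1    Jon      1
2   Sara      1
Hence 1.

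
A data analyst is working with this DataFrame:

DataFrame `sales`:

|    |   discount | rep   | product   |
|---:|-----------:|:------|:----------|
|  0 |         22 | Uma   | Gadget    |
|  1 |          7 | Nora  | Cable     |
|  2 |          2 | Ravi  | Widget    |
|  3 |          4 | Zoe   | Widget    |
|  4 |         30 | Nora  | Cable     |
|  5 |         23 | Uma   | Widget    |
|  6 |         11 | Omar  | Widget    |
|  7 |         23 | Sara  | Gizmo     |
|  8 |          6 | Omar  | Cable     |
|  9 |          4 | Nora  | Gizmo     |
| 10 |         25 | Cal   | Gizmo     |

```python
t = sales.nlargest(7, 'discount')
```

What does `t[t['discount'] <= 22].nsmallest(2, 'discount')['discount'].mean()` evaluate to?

9.0

take 7 rows with largest discount:
    discount   rep product
4         30  Nora   Cable
10        25   Cal   Gizmo
5         23   Uma  Widget
7         23  Sara   Gizmo
0         22   Uma  Gadget
6         11  Omar  Widget
1          7  Nora   Cable
filter rows where discount <= 22:
   discount   rep product
0        22   Uma  Gadget
6        11  Omar  Widget
1         7  Nora   Cable
take 2 rows with smallest discount:
   discount   rep product
1         7  Nora   Cable
6        11  Omar  Widget
The mean of column 'discount' is 9.0.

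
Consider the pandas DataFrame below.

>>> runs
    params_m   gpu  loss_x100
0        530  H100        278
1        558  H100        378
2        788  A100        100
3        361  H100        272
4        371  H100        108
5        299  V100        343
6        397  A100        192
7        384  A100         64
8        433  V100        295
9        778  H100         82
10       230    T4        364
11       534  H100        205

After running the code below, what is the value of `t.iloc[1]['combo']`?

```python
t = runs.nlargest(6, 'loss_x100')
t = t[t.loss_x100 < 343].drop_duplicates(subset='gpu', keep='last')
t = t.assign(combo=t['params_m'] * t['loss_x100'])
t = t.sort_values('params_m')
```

take 6 rows with largest loss_x100:
    params_m   gpu  loss_x100
1        558  H100        378
10       230    T4        364
5        299  V100        343
8        433  V100        295
0        530  H100        278
3        361  H100        272
filter rows where loss_x100 < 343:
   params_m   gpu  loss_x100
8       433  V100        295
0       530  H100        278
3       361  H100        272
drop duplicate gpu (keep=last):
   params_m   gpu  loss_x100
8       433  V100        295
3       361  H100        272
add column combo = t['params_m'] * t['loss_x100']:
   params_m   gpu  loss_x100   combo
8       433  V100        295  127735
3       361  H100        272   98192
sort by params_m:
   params_m   gpu  loss_x100   combo
3       361  H100        272   98192
8       433  V100        295  127735

127735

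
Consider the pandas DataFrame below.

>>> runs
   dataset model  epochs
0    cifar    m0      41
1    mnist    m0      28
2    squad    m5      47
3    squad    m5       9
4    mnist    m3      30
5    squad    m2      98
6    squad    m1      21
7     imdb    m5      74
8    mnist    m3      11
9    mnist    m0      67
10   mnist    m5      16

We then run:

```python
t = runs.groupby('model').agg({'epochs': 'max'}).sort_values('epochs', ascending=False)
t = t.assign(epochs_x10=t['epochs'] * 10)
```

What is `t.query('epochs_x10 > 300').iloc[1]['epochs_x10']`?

740

group by model, max of epochs:
       epochs
model        
m0         67
m1         21
m2         98
m3         30
m5         74
sort by epochs descending:
       epochs
model        
m2         98
m5         74
m0         67
m3         30
m1         21
add column epochs_x10 = t['epochs'] * 10:
       epochs  epochs_x10
model                    
m2         98         980
m5         74         740
m0         67         670
m3         30         300
m1         21         210
filter rows where epochs_x10 > 300:
       epochs  epochs_x10
model                    
m2         98         980
m5         74         740
m0         67         670
Hence 740.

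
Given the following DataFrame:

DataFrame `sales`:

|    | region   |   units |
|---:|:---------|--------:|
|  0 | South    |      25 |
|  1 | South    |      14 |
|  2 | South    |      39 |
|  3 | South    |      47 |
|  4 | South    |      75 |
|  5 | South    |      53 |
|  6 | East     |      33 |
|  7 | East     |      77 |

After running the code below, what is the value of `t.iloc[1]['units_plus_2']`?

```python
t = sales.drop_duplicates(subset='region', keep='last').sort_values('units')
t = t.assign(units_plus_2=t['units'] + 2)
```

drop duplicate region (keep=last):
  region  units
5  South     53
7   East     77
sort by units:
  region  units
5  South     53
7   East     77
add column units_plus_2 = t['units'] + 2:
  region  units  units_plus_2
5  South     53            55
7   East     77            79
The value at position 1, column 'units_plus_2' is 79.

79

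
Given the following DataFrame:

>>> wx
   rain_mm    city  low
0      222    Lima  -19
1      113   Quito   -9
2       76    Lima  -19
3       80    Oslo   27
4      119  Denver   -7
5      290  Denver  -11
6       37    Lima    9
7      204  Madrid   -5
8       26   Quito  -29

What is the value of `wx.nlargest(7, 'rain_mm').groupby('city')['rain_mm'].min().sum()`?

take 7 rows with largest rain_mm:
   rain_mm    city  low
5      290  Denver  -11
0      222    Lima  -19
7      204  Madrid   -5
4      119  Denver   -7
1      113   Quito   -9
3       80    Oslo   27
2       76    Lima  -19
group by city, min of rain_mm:
city
Denver    119
Lima       76
Madrid    204
Oslo       80
Quito     113
Name: rain_mm, dtype: int64
Taking the sum of the resulting series gives 592.

592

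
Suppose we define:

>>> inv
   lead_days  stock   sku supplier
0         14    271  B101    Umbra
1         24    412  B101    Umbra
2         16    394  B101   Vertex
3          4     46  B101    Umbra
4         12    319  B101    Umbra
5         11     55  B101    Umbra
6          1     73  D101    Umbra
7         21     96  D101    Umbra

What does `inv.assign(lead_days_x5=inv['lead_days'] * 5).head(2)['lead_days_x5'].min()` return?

add column lead_days_x5 = inv['lead_days'] * 5:
   lead_days  stock   sku supplier  lead_days_x5
0         14    271  B101    Umbra            70
1         24    412  B101    Umbra           120
2         16    394  B101   Vertex            80
3          4     46  B101    Umbra            20
4         12    319  B101    Umbra            60
5         11     55  B101    Umbra            55
6          1     73  D101    Umbra             5
7         21     96  D101    Umbra           105
take first 2 rows:
   lead_days  stock   sku supplier  lead_days_x5
0         14    271  B101    Umbra            70
1         24    412  B101    Umbra           120
Hence 70.

70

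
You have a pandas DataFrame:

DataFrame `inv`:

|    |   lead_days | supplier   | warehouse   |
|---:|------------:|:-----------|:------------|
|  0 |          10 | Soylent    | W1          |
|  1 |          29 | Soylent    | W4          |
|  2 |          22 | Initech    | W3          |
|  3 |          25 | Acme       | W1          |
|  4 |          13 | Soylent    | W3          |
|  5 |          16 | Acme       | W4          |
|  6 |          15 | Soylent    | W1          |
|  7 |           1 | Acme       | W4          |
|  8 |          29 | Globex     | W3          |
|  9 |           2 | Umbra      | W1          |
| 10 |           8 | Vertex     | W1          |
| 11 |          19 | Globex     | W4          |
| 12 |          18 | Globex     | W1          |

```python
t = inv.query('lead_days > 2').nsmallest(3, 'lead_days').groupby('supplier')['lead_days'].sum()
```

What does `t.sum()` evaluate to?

31

filter rows where lead_days > 2:
    lead_days supplier warehouse
0          10  Soylent        W1
1          29  Soylent        W4
2          22  Initech        W3
3          25     Acme        W1
4          13  Soylent        W3
5          16     Acme        W4
6          15  Soylent        W1
8          29   Globex        W3
10          8   Vertex        W1
11         19   Globex        W4
12         18   Globex        W1
take 3 rows with smallest lead_days:
    lead_days supplier warehouse
10          8   Vertex        W1
0          10  Soylent        W1
4          13  Soylent        W3
group by supplier, sum of lead_days:
supplier
Soylent    23
Vertex      8
Name: lead_days, dtype: int64
The sum of the resulting series is 31.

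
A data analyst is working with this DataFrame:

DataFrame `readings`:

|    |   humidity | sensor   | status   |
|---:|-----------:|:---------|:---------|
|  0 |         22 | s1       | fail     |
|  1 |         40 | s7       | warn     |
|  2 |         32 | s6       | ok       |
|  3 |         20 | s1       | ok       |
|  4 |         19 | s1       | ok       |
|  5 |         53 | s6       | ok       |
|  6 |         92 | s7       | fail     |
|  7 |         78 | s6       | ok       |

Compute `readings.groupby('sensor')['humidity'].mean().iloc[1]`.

54.3333333333

group by sensor, mean of humidity:
sensor
s1    20.333333
s6    54.333333
s7    66.000000
Name: humidity, dtype: float64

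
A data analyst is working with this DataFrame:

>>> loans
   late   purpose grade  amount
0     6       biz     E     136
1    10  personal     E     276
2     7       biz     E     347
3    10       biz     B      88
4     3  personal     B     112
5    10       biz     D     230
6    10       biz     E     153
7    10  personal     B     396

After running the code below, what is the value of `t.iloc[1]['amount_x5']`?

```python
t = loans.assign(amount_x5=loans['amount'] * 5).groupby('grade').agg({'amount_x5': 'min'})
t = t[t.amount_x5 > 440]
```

680

add column amount_x5 = loans['amount'] * 5:
   late   purpose grade  amount  amount_x5
0     6       biz     E     136        680
1    10  personal     E     276       1380
2     7       biz     E     347       1735
3    10       biz     B      88        440
4     3  personal     B     112        560
5    10       biz     D     230       1150
6    10       biz     E     153        765
7    10  personal     B     396       1980
group by grade, min of amount_x5:
       amount_x5
grade           
B            440
D           1150
E            680
filter rows where amount_x5 > 440:
       amount_x5
grade           
D           1150
E            680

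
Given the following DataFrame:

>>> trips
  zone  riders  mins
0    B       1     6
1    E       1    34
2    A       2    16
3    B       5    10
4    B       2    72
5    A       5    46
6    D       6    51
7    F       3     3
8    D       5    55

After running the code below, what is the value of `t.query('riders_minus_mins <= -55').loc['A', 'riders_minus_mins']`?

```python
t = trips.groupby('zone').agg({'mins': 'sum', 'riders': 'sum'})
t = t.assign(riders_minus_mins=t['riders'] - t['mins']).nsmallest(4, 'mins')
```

-55

group by zone: sum(mins), sum(riders):
      mins  riders
zone              
A       62       7
B       88       8
D      106      11
E       34       1
F        3       3
add column riders_minus_mins = t['riders'] - t['mins']:
      mins  riders  riders_minus_mins
zone                                 
A       62       7                -55
B       88       8                -80
D      106      11                -95
E       34       1                -33
F        3       3                  0
take 4 rows with smallest mins:
      mins  riders  riders_minus_mins
zone                                 
F        3       3                  0
E       34       1                -33
A       62       7                -55
B       88       8                -80
filter rows where riders_minus_mins <= -55:
      mins  riders  riders_minus_mins
zone                                 
A       62       7                -55
B       88       8                -80
Hence -55.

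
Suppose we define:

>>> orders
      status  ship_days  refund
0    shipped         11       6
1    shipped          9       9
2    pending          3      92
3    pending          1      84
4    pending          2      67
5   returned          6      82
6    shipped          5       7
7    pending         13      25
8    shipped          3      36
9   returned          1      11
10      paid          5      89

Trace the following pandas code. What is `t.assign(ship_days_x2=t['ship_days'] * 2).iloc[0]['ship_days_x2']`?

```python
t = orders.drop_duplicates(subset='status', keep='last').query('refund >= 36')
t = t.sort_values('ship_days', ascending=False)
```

drop duplicate status (keep=last):
      status  ship_days  refund
7    pending         13      25
8    shipped          3      36
9   returned          1      11
10      paid          5      89
filter rows where refund >= 36:
     status  ship_days  refund
8   shipped          3      36
10     paid          5      89
sort by ship_days descending:
     status  ship_days  refund
10     paid          5      89
8   shipped          3      36
add column ship_days_x2 = t['ship_days'] * 2:
     status  ship_days  refund  ship_days_x2
10     paid          5      89            10
8   shipped          3      36             6
value at position 0, column 'ship_days_x2' → 10

10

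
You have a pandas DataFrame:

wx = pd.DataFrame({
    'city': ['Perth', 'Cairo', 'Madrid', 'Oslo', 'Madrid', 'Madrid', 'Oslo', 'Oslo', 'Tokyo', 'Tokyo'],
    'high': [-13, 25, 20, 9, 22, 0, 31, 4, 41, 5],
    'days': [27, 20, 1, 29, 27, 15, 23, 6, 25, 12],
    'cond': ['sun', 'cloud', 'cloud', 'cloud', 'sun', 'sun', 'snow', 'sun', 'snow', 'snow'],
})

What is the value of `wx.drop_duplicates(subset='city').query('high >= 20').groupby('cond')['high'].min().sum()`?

drop duplicate city (keep=first):
     city  high  days   cond
0   Perth   -13    27    sun
1   Cairo    25    20  cloud
2  Madrid    20     1  cloud
3    Oslo     9    29  cloud
8   Tokyo    41    25   snow
filter rows where high >= 20:
     city  high  days   cond
1   Cairo    25    20  cloud
2  Madrid    20     1  cloud
8   Tokyo    41    25   snow
group by cond, min of high:
cond
cloud    20
snow     41
Name: high, dtype: int64
The sum of the resulting series is 61.

61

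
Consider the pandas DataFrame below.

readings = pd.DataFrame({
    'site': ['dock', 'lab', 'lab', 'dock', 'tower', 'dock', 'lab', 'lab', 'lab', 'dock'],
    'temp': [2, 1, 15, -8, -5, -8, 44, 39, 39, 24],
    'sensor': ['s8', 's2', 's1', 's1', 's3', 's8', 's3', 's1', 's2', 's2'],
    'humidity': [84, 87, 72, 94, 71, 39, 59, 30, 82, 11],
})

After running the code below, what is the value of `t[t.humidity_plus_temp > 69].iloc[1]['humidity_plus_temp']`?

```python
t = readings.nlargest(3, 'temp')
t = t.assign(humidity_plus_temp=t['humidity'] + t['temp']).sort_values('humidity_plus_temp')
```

121

take 3 rows with largest temp:
  site  temp sensor  humidity
6  lab    44     s3        59
7  lab    39     s1        30
8  lab    39     s2        82
add column humidity_plus_temp = t['humidity'] + t['temp']:
  site  temp sensor  humidity  humidity_plus_temp
6  lab    44     s3        59                 103
7  lab    39     s1        30                  69
8  lab    39     s2        82                 121
sort by humidity_plus_temp:
  site  temp sensor  humidity  humidity_plus_temp
7  lab    39     s1        30                  69
6  lab    44     s3        59                 103
8  lab    39     s2        82                 121
filter rows where humidity_plus_temp > 69:
  site  temp sensor  humidity  humidity_plus_temp
6  lab    44     s3        59                 103
8  lab    39     s2        82                 121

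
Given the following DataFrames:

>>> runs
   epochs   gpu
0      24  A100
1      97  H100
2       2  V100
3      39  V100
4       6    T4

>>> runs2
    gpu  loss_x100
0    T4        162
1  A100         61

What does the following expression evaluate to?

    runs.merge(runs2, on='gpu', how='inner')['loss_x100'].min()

merge on 'gpu' (how='inner') → 2 rows:
   epochs   gpu  loss_x100
0      24  A100         61
1       6    T4        162

61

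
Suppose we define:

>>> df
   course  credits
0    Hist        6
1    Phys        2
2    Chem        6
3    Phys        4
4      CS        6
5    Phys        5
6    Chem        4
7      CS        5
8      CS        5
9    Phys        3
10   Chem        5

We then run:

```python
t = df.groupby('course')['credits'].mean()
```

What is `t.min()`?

3.5

group by course, mean of credits:
course
CS      5.333333
Chem    5.000000
Hist    6.000000
Phys    3.500000
Name: credits, dtype: float64
So min() = 3.5.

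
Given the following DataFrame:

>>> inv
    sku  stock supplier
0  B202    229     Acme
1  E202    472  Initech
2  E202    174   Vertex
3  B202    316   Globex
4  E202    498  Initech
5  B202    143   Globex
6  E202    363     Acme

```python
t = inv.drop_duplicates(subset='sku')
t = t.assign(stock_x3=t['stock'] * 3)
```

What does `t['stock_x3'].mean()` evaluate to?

1051.5

drop duplicate sku (keep=first):
    sku  stock supplier
0  B202    229     Acme
1  E202    472  Initech
add column stock_x3 = t['stock'] * 3:
    sku  stock supplier  stock_x3
0  B202    229     Acme       687
1  E202    472  Initech      1416
The mean of column 'stock_x3' is 1051.5.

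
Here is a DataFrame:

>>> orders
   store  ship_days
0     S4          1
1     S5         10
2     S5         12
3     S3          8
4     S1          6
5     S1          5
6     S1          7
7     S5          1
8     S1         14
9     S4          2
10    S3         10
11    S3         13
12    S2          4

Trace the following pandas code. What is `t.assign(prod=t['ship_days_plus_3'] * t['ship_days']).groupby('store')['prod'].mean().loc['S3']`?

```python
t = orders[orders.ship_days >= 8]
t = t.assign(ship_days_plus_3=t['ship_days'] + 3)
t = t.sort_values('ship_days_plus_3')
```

filter rows where ship_days >= 8:
   store  ship_days
1     S5         10
2     S5         12
3     S3          8
8     S1         14
10    S3         10
11    S3         13
add column ship_days_plus_3 = t['ship_days'] + 3:
   store  ship_days  ship_days_plus_3
1     S5         10                13
2     S5         12                15
3     S3          8                11
8     S1         14                17
10    S3         10                13
11    S3         13                16
sort by ship_days_plus_3:
   store  ship_days  ship_days_plus_3
3     S3          8                11
1     S5         10                13
10    S3         10                13
2     S5         12                15
11    S3         13                16
8     S1         14                17
add column prod = t['ship_days_plus_3'] * t['ship_days']:
   store  ship_days  ship_days_plus_3  prod
3     S3          8                11    88
1     S5         10                13   130
10    S3         10                13   130
2     S5         12                15   180
11    S3         13                16   208
8     S1         14                17   238
group by store, mean of prod:
store
S1    238.0
S3    142.0
S5    155.0
Name: prod, dtype: float64
Taking the value at index 'S3' gives 142.0.

142.0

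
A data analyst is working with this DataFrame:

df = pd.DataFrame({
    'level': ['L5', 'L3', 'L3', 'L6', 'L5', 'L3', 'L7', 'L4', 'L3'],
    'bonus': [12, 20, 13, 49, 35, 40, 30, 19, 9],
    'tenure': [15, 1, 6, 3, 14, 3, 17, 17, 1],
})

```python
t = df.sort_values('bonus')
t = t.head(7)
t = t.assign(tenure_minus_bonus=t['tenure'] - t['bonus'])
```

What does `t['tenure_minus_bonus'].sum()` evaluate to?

sort by bonus:
  level  bonus  tenure
8    L3      9       1
0    L5     12      15
2    L3     13       6
7    L4     19      17
1    L3     20       1
6    L7     30      17
4    L5     35      14
5    L3     40       3
3    L6     49       3
take first 7 rows:
  level  bonus  tenure
8    L3      9       1
0    L5     12      15
2    L3     13       6
7    L4     19      17
1    L3     20       1
6    L7     30      17
4    L5     35      14
add column tenure_minus_bonus = t['tenure'] - t['bonus']:
  level  bonus  tenure  tenure_minus_bonus
8    L3      9       1                  -8
0    L5     12      15                   3
2    L3     13       6                  -7
7    L4     19      17                  -2
1    L3     20       1                 -19
6    L7     30      17                 -13
4    L5     35      14                 -21

-67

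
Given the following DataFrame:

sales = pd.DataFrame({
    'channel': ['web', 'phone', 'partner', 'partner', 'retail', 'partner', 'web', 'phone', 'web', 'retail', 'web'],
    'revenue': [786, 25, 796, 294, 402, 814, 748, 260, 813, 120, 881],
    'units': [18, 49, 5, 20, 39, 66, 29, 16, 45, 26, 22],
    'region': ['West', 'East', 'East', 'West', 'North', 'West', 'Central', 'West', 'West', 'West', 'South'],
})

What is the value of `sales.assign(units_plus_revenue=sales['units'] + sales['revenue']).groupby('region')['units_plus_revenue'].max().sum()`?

3802

add column units_plus_revenue = sales['units'] + sales['revenue']:
    channel  revenue  units   region  units_plus_revenue
0       web      786     18     West                 804
1     phone       25     49     East                  74
2   partner      796      5     East                 801
3   partner      294     20     West                 314
4    retail      402     39    North                 441
5   partner      814     66     West                 880
6       web      748     29  Central                 777
7     phone      260     16     West                 276
8       web      813     45     West                 858
9    retail      120     26     West                 146
10      web      881     22    South                 903
group by region, max of units_plus_revenue:
region
Central    777
East       801
North      441
South      903
West       880
Name: units_plus_revenue, dtype: int64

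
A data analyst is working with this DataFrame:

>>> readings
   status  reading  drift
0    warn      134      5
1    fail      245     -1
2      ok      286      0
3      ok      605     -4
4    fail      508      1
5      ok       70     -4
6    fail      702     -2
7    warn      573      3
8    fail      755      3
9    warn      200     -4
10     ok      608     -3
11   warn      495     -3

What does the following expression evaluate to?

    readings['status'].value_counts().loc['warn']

4

value_counts of status:
status
warn    4
fail    4
ok      4
Name: count, dtype: int64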